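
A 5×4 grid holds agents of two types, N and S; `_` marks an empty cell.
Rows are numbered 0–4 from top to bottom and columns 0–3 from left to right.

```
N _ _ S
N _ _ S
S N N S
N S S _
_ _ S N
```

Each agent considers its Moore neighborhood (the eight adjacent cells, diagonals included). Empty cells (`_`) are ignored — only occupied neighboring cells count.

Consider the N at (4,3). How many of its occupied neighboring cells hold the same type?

0

Occupied neighbors of (4,3): (3,2)=S, (4,2)=S.
Same type (N): 0 of 2.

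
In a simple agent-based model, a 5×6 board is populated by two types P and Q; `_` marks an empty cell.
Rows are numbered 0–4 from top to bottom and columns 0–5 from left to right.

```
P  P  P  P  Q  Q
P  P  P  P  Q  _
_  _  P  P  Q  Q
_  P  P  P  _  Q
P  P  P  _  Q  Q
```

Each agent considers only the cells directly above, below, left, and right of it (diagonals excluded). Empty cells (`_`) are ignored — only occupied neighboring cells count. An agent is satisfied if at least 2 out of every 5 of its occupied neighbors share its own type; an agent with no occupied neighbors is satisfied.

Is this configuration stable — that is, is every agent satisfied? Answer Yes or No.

Yes

(0,0)P 2/2 satisfied
(0,1)P 3/3 satisfied
(0,2)P 3/3 satisfied
(0,3)P 2/3 satisfied
(0,4)Q 2/3 satisfied
(0,5)Q 1/1 satisfied
(1,0)P 2/2 satisfied
(1,1)P 3/3 satisfied
(1,2)P 4/4 satisfied
(1,3)P 3/4 satisfied
(1,4)Q 2/3 satisfied
(2,2)P 3/3 satisfied
(2,3)P 3/4 satisfied
(2,4)Q 2/3 satisfied
(2,5)Q 2/2 satisfied
(3,1)P 2/2 satisfied
(3,2)P 4/4 satisfied
(3,3)P 2/2 satisfied
(3,5)Q 2/2 satisfied
(4,0)P 1/1 satisfied
(4,1)P 3/3 satisfied
(4,2)P 2/2 satisfied
(4,4)Q 1/1 satisfied
(4,5)Q 2/2 satisfied
All meet the threshold, so the configuration is stable.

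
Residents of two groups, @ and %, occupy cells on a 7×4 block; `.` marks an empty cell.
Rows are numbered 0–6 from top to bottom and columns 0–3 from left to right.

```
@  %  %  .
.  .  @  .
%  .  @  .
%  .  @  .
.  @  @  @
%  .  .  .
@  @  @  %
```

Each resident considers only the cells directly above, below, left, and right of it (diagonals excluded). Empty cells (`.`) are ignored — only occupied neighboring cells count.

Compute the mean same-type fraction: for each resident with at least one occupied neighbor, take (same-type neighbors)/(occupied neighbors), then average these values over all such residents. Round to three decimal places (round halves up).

0.656

(0,0)@ 0/1
(0,1)% 1/2
(0,2)% 1/2
(1,2)@ 1/2
(2,0)% 1/1
(2,2)@ 2/2
(3,0)% 1/1
(3,2)@ 2/2
(4,1)@ 1/1
(4,2)@ 3/3
(4,3)@ 1/1
(5,0)% 0/1
(6,0)@ 1/2
(6,1)@ 2/2
(6,2)@ 1/2
(6,3)% 0/1
Sum over 16 residents: 0/1 + 1/2 + 1/2 + 1/2 + 1/1 + 2/2 + 1/1 + 2/2 + 1/1 + 3/3 + 1/1 + 0/1 + 1/2 + 2/2 + 1/2 + 0/1 = 21/2; mean = 21/2 ÷ 16 = 21/32 = 0.65625 → 0.656.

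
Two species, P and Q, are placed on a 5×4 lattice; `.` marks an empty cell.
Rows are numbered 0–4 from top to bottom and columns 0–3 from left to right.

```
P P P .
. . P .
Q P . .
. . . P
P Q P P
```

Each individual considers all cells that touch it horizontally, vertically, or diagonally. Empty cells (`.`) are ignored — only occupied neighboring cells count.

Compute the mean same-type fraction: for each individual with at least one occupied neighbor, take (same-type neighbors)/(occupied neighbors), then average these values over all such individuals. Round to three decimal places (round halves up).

0.652

Row 0: (0,0)P 1/1 · (0,1)P 3/3 · (0,2)P 2/2
Row 1: (1,2)P 3/3
Row 2: (2,0)Q 0/1 · (2,1)P 1/2
Row 3: (3,3)P 2/2
Row 4: (4,0)P 0/1 · (4,1)Q 0/2 · (4,2)P 2/3 · (4,3)P 2/2
Sum over 11 individuals: 1/1 + 3/3 + 2/2 + 3/3 + 0/1 + 1/2 + 2/2 + 0/1 + 0/2 + 2/3 + 2/2 = 43/6; mean = 43/6 ÷ 11 = 43/66 = 0.651515… → 0.652.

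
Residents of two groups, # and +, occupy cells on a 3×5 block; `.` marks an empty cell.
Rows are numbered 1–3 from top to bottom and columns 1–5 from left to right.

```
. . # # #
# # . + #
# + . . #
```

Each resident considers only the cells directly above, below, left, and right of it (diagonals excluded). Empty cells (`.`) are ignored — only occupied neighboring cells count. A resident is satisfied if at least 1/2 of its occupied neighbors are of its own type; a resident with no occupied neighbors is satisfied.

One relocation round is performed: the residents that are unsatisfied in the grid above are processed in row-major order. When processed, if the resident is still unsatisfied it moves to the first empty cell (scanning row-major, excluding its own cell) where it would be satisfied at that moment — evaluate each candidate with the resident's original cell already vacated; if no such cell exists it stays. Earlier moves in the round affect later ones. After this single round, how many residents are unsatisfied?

Initially unsatisfied (in order): (2,4), (3,2).
  (2,4) → (3,3).
  (3,2) → (3,4).
Resulting grid:
. . # # #
# # . . #
# . + + #
All satisfied now.

0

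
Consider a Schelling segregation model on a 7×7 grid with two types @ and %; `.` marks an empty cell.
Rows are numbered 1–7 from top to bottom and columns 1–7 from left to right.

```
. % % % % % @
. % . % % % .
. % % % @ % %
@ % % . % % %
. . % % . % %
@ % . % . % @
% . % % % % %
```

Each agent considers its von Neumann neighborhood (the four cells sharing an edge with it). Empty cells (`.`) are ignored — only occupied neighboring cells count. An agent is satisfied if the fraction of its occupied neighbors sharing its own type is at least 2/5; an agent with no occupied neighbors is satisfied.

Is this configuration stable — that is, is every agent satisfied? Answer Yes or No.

(1,2)% 2/2 ok
(1,3)% 2/2 ok
(1,4)% 3/3 ok
(1,5)% 3/3 ok
(1,6)% 2/3 ok
(1,7)@ 0/1 unhappy
(2,2)% 2/2 ok
(2,4)% 3/3 ok
(2,5)% 3/4 ok
(2,6)% 3/3 ok
(3,2)% 3/3 ok
(3,3)% 3/3 ok
(3,4)% 2/3 ok
(3,5)@ 0/4 unhappy
(3,6)% 3/4 ok
(3,7)% 2/2 ok
(4,1)@ 0/1 unhappy
(4,2)% 2/3 ok
(4,3)% 3/3 ok
(4,5)% 1/2 ok
(4,6)% 4/4 ok
(4,7)% 3/3 ok
(5,3)% 2/2 ok
(5,4)% 2/2 ok
(5,6)% 3/3 ok
(5,7)% 2/3 ok
(6,1)@ 0/2 unhappy
(6,2)% 0/1 unhappy
(6,4)% 2/2 ok
(6,6)% 2/3 ok
(6,7)@ 0/3 unhappy
(7,1)% 0/1 unhappy
(7,3)% 1/1 ok
(7,4)% 3/3 ok
(7,5)% 2/2 ok
(7,6)% 3/3 ok
(7,7)% 1/2 ok
For instance (1,7) has only 0/1 same-type neighbors, below 2/5.

No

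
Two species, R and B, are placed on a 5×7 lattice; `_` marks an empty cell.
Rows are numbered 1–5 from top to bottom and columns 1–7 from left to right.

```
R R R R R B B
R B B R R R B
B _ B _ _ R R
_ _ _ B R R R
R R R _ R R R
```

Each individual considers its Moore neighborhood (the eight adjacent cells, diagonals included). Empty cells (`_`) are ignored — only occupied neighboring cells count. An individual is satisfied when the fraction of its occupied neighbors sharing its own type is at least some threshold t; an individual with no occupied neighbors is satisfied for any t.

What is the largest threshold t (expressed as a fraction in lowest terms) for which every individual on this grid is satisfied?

Row 1: (1,1)R 2/3 · (1,2)R 3/5 · (1,3)R 3/5 · (1,4)R 4/5 · (1,5)R 4/5 · (1,6)B 2/5 · (1,7)B 2/3
Row 2: (2,1)R 2/4 · (2,2)B 3/7 · (2,3)B 2/6 · (2,4)R 4/6 · (2,5)R 5/6 · (2,6)R 4/7 · (2,7)B 2/5
Row 3: (3,1)B 1/2 · (3,3)B 3/4 · (3,6)R 6/7 · (3,7)R 4/5
Row 4: (4,4)B 1/4 · (4,5)R 4/5 · (4,6)R 7/7 · (4,7)R 5/5
Row 5: (5,1)R 1/1 · (5,2)R 2/2 · (5,3)R 1/2 · (5,5)R 3/4 · (5,6)R 5/5 · (5,7)R 3/3
The smallest same-type fraction is 1/4 at (4,4), which reduces to 1/4. Any threshold above that leaves this individual unsatisfied.

1/4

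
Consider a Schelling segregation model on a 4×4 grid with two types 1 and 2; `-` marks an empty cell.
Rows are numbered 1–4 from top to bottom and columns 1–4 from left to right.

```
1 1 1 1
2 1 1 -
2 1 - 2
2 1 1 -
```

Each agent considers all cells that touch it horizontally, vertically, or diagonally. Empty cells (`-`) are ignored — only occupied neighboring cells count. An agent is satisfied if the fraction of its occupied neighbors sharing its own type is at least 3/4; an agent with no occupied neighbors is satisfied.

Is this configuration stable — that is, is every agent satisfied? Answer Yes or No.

No

(1,1)1 2/3 ✗
(1,2)1 4/5 ✓
(1,3)1 4/4 ✓
(1,4)1 2/2 ✓
(2,1)2 1/5 ✗
(2,2)1 5/7 ✗
(2,3)1 5/6 ✓
(3,1)2 2/5 ✗
(3,2)1 4/7 ✗
(3,4)2 0/2 ✗
(4,1)2 1/3 ✗
(4,2)1 2/4 ✗
(4,3)1 2/3 ✗
For instance (1,1) has only 2/3 same-type neighbors, below 3/4.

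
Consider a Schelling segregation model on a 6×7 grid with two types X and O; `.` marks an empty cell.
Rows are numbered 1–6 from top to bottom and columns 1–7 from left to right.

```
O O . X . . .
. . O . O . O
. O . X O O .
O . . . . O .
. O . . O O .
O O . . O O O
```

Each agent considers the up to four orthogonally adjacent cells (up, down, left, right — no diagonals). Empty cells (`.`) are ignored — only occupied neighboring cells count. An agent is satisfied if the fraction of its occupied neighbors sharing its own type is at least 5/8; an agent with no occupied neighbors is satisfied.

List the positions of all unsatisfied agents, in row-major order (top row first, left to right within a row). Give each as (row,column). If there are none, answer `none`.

(3,4)

(1,1)O 1/1 satisfied
(1,2)O 1/1 satisfied
(1,4)X 0/0 satisfied
(2,3)O 0/0 satisfied
(2,5)O 1/1 satisfied
(2,7)O 0/0 satisfied
(3,2)O 0/0 satisfied
(3,4)X 0/1 not
(3,5)O 2/3 satisfied
(3,6)O 2/2 satisfied
(4,1)O 0/0 satisfied
(4,6)O 2/2 satisfied
(5,2)O 1/1 satisfied
(5,5)O 2/2 satisfied
(5,6)O 3/3 satisfied
(6,1)O 1/1 satisfied
(6,2)O 2/2 satisfied
(6,5)O 2/2 satisfied
(6,6)O 3/3 satisfied
(6,7)O 1/1 satisfied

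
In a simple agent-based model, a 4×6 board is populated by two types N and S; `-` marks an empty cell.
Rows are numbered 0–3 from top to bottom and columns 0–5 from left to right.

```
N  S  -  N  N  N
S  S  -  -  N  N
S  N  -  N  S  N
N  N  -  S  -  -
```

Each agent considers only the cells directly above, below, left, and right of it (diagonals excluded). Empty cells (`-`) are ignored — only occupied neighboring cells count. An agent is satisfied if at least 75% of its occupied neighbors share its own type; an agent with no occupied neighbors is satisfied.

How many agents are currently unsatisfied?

12

(0,0)N 0/2 ✗
(0,1)S 1/2 ✗
(0,3)N 1/1 ✓
(0,4)N 3/3 ✓
(0,5)N 2/2 ✓
(1,0)S 2/3 ✗
(1,1)S 2/3 ✗
(1,4)N 2/3 ✗
(1,5)N 3/3 ✓
(2,0)S 1/3 ✗
(2,1)N 1/3 ✗
(2,3)N 0/2 ✗
(2,4)S 0/3 ✗
(2,5)N 1/2 ✗
(3,0)N 1/2 ✗
(3,1)N 2/2 ✓
(3,3)S 0/1 ✗
Unsatisfied: (0,0), (0,1), (1,0), (1,1), (1,4), (2,0), (2,1), (2,3), (2,4), (2,5), (3,0), (3,3) — 12 in total.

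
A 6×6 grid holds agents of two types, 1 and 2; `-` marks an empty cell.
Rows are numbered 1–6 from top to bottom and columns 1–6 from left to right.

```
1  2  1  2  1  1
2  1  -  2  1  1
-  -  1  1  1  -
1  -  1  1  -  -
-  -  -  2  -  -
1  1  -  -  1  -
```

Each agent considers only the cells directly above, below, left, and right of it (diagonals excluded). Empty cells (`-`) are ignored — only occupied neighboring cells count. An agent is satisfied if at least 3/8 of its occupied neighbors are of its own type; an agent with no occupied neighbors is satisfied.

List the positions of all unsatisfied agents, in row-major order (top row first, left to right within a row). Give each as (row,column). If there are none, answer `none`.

(1,1), (1,2), (1,3), (1,4), (2,1), (2,2), (2,4), (5,4)

Row 1: (1,1)1 0/2 not · (1,2)2 0/3 not · (1,3)1 0/2 not · (1,4)2 1/3 not · (1,5)1 2/3 satisfied · (1,6)1 2/2 satisfied
Row 2: (2,1)2 0/2 not · (2,2)1 0/2 not · (2,4)2 1/3 not · (2,5)1 3/4 satisfied · (2,6)1 2/2 satisfied
Row 3: (3,3)1 2/2 satisfied · (3,4)1 3/4 satisfied · (3,5)1 2/2 satisfied
Row 4: (4,1)1 0/0 satisfied · (4,3)1 2/2 satisfied · (4,4)1 2/3 satisfied
Row 5: (5,4)2 0/1 not
Row 6: (6,1)1 1/1 satisfied · (6,2)1 1/1 satisfied · (6,5)1 0/0 satisfied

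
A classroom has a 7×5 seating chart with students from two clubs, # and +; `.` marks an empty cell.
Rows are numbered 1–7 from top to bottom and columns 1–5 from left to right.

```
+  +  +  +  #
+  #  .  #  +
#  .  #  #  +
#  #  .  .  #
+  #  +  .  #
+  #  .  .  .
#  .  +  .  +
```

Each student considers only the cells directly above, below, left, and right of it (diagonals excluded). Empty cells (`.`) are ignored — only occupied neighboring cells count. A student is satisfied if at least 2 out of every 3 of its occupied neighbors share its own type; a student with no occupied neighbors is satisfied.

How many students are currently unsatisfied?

(1,1)+ 2/2 ✓
(1,2)+ 2/3 ✓
(1,3)+ 2/2 ✓
(1,4)+ 1/3 ✗
(1,5)# 0/2 ✗
(2,1)+ 1/3 ✗
(2,2)# 0/2 ✗
(2,4)# 1/3 ✗
(2,5)+ 1/3 ✗
(3,1)# 1/2 ✗
(3,3)# 1/1 ✓
(3,4)# 2/3 ✓
(3,5)+ 1/3 ✗
(4,1)# 2/3 ✓
(4,2)# 2/2 ✓
(4,5)# 1/2 ✗
(5,1)+ 1/3 ✗
(5,2)# 2/4 ✗
(5,3)+ 0/1 ✗
(5,5)# 1/1 ✓
(6,1)+ 1/3 ✗
(6,2)# 1/2 ✗
(7,1)# 0/1 ✗
(7,3)+ 0/0 ✓
(7,5)+ 0/0 ✓
Unsatisfied: (1,4), (1,5), (2,1), (2,2), (2,4), (2,5), (3,1), (3,5), (4,5), (5,1), (5,2), (5,3), (6,1), (6,2), (7,1) — 15 in total.

15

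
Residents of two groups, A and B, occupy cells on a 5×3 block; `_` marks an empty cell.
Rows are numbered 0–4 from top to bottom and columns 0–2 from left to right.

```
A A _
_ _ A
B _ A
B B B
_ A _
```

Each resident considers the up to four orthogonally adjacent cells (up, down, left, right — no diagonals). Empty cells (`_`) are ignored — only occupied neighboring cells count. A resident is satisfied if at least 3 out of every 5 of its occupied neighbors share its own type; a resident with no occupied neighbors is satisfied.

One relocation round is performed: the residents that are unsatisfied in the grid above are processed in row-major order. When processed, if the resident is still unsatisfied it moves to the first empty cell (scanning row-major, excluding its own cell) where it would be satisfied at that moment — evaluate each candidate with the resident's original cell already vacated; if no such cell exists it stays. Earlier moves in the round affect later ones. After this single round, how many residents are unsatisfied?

0

Initially unsatisfied (in order): (2,2), (3,2), (4,1).
  (2,2) → (0,2).
  (3,2): now satisfied by earlier moves; stays.
  (4,1) → (1,1).
Resulting grid:
A A A
_ A A
B _ _
B B B
_ _ _
All satisfied now.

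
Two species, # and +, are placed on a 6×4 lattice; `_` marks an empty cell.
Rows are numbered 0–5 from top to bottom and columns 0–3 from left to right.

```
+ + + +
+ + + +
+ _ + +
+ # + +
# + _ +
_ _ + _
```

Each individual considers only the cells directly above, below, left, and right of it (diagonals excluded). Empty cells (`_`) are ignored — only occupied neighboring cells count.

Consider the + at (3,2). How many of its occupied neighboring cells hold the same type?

2

Occupied neighbors of (3,2): (2,2)=+, (3,1)=#, (3,3)=+.
Same type (+): 2 of 3.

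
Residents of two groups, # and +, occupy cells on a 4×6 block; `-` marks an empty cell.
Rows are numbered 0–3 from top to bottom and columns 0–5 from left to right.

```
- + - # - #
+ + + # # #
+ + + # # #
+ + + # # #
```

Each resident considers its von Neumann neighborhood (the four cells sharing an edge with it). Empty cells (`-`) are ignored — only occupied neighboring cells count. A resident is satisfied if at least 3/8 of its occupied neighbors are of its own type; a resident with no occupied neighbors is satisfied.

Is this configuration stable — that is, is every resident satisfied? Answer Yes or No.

Yes

(0,1)+ 1/1 satisfied
(0,3)# 1/1 satisfied
(0,5)# 1/1 satisfied
(1,0)+ 2/2 satisfied
(1,1)+ 4/4 satisfied
(1,2)+ 2/3 satisfied
(1,3)# 3/4 satisfied
(1,4)# 3/3 satisfied
(1,5)# 3/3 satisfied
(2,0)+ 3/3 satisfied
(2,1)+ 4/4 satisfied
(2,2)+ 3/4 satisfied
(2,3)# 3/4 satisfied
(2,4)# 4/4 satisfied
(2,5)# 3/3 satisfied
(3,0)+ 2/2 satisfied
(3,1)+ 3/3 satisfied
(3,2)+ 2/3 satisfied
(3,3)# 2/3 satisfied
(3,4)# 3/3 satisfied
(3,5)# 2/2 satisfied
All meet the threshold, so the configuration is stable.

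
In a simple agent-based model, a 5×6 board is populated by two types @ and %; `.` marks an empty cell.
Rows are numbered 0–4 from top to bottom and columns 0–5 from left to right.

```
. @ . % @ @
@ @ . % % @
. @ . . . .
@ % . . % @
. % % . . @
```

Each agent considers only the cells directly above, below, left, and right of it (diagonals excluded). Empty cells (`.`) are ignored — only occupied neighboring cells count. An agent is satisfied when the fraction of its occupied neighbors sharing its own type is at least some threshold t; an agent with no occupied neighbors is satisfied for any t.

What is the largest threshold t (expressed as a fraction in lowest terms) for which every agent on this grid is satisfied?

0/1

(0,1)@ 1/1
(0,3)% 1/2
(0,4)@ 1/3
(0,5)@ 2/2
(1,0)@ 1/1
(1,1)@ 3/3
(1,3)% 2/2
(1,4)% 1/3
(1,5)@ 1/2
(2,1)@ 1/2
(3,0)@ 0/1
(3,1)% 1/3
(3,4)% 0/1
(3,5)@ 1/2
(4,1)% 2/2
(4,2)% 1/1
(4,5)@ 1/1
The smallest same-type fraction is 0/1 at (3,0), which reduces to 0/1. Any threshold above that leaves this agent unsatisfied.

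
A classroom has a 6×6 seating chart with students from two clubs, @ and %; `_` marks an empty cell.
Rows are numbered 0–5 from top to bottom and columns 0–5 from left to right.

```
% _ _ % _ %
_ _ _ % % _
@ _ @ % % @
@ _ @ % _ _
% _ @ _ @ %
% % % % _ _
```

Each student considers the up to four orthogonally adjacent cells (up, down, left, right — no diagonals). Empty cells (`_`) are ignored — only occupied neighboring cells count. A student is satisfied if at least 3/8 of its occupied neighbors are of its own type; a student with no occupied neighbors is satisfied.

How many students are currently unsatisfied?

Row 0: (0,0)% 0/0 ok · (0,3)% 1/1 ok · (0,5)% 0/0 ok
Row 1: (1,3)% 3/3 ok · (1,4)% 2/2 ok
Row 2: (2,0)@ 1/1 ok · (2,2)@ 1/2 ok · (2,3)% 3/4 ok · (2,4)% 2/3 ok · (2,5)@ 0/1 unhappy
Row 3: (3,0)@ 1/2 ok · (3,2)@ 2/3 ok · (3,3)% 1/2 ok
Row 4: (4,0)% 1/2 ok · (4,2)@ 1/2 ok · (4,4)@ 0/1 unhappy · (4,5)% 0/1 unhappy
Row 5: (5,0)% 2/2 ok · (5,1)% 2/2 ok · (5,2)% 2/3 ok · (5,3)% 1/1 ok
Unsatisfied: (2,5), (4,4), (4,5) — 3 in total.

3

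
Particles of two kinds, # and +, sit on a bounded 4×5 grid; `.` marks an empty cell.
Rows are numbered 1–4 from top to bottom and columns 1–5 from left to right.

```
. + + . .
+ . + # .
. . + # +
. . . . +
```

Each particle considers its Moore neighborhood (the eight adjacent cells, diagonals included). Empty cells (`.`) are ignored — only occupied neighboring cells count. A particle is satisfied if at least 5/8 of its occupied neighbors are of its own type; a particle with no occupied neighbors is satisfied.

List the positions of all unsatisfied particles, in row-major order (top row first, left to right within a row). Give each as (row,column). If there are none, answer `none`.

Row 1: (1,2)+ 3/3 ✓ · (1,3)+ 2/3 ✓
Row 2: (2,1)+ 1/1 ✓ · (2,3)+ 3/5 ✗ · (2,4)# 1/5 ✗
Row 3: (3,3)+ 1/3 ✗ · (3,4)# 1/5 ✗ · (3,5)+ 1/3 ✗
Row 4: (4,5)+ 1/2 ✗

(2,3), (2,4), (3,3), (3,4), (3,5), (4,5)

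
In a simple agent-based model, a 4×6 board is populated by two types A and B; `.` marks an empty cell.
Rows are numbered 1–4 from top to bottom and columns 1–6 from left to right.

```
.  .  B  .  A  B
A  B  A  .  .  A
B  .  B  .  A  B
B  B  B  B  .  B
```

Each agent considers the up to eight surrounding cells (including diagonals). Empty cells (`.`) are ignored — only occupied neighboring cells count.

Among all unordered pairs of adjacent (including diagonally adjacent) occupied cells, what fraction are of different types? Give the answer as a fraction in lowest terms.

Scan each occupied cell's neighbors to the right and below (and the two forward diagonals) so each pair is counted once.
From row 1: 3 unlike of 5 pairs (running 3/5).
From row 2: 5 unlike of 8 pairs (running 8/13).
From row 3: 3 unlike of 9 pairs (running 11/22).
From row 4: 0 unlike of 3 pairs (running 11/25).
Total adjacent occupied pairs: 25; unlike-type pairs: 11.
11/25 is already in lowest terms.

11/25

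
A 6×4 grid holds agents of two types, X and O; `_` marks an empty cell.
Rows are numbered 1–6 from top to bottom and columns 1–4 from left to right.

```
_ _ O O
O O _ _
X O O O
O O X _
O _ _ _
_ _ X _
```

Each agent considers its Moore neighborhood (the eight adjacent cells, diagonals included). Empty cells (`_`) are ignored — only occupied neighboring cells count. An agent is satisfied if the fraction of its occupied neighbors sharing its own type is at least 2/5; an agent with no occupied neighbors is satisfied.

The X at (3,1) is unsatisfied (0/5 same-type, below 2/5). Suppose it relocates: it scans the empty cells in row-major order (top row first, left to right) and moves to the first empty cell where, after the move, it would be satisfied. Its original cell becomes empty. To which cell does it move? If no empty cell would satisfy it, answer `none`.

(5,2)

Vacating (3,1). Empty cells in order:
  (1,1): 0/2 same-type → still unsatisfied.
  (1,2): 0/3 same-type → still unsatisfied.
  (2,3): 0/6 same-type → still unsatisfied.
  (2,4): 0/4 same-type → still unsatisfied.
  (4,4): 1/3 same-type → still unsatisfied.
  (5,2): 2/5 same-type → satisfied — stop here.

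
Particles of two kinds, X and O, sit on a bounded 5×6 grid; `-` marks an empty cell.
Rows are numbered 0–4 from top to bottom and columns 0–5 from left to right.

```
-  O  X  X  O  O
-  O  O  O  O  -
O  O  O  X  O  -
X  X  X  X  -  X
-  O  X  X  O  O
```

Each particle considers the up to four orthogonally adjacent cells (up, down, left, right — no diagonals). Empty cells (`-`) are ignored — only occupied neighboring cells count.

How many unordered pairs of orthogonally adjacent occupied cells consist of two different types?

Scan each occupied cell's neighbors to the right and below so each pair is counted once.
From row 0: 4 unlike of 8 pairs (running 4/8).
From row 1: 1 unlike of 7 pairs (running 5/15).
From row 2: 5 unlike of 8 pairs (running 10/23).
From row 3: 2 unlike of 7 pairs (running 12/30).
From row 4: 2 unlike of 4 pairs (running 14/34).
Total adjacent occupied pairs: 34; unlike-type pairs: 14.

14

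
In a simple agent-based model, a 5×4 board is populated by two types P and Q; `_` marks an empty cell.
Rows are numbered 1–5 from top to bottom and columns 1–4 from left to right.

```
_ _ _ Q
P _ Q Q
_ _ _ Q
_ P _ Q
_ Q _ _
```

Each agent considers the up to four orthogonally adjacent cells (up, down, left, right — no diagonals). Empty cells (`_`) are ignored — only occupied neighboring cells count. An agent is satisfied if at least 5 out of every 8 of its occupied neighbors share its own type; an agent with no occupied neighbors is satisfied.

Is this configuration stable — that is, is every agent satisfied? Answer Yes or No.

No

Row 1: (1,4)Q 1/1 ok
Row 2: (2,1)P 0/0 ok · (2,3)Q 1/1 ok · (2,4)Q 3/3 ok
Row 3: (3,4)Q 2/2 ok
Row 4: (4,2)P 0/1 unhappy · (4,4)Q 1/1 ok
Row 5: (5,2)Q 0/1 unhappy
For instance (4,2) has only 0/1 same-type neighbors, below 5/8.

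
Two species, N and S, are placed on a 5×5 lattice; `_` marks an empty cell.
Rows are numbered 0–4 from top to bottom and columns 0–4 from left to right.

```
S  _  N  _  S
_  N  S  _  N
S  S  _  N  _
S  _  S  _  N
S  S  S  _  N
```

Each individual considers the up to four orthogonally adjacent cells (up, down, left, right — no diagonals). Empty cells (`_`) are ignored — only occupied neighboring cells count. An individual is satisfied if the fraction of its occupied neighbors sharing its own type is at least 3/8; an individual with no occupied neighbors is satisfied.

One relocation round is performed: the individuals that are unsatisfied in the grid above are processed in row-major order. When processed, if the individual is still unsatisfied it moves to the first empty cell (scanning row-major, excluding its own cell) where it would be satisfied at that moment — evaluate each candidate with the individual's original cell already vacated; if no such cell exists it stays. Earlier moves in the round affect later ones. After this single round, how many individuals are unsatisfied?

Initially unsatisfied (in order): (0,2), (0,4), (1,1), (1,2), (1,4).
  (0,2) → (0,1).
  (0,4) → (0,2).
  (1,1) → (0,4).
  (1,2): now satisfied by earlier moves; stays.
  (1,4): now satisfied by earlier moves; stays.
Resulting grid:
S N S _ N
_ _ S _ N
S S _ N _
S _ S _ N
S S S _ N
Unsatisfied now: (0,0), (0,1).

2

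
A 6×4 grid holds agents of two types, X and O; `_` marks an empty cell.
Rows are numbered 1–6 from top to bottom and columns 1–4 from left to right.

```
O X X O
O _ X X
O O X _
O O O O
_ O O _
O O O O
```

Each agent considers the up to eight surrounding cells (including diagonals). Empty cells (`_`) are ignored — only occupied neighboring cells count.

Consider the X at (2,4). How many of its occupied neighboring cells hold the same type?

3

Occupied neighbors of (2,4): (1,3)=X, (1,4)=O, (2,3)=X, (3,3)=X.
Same type (X): 3 of 4.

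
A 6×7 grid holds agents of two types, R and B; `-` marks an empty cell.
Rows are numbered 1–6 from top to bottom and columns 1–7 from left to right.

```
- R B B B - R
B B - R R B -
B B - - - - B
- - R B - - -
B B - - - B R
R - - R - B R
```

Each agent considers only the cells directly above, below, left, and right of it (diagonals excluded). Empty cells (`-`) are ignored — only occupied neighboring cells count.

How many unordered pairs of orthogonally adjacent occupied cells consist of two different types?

Scan each occupied cell's neighbors to the right and below so each pair is counted once.
From row 1: 4 unlike of 6 pairs (running 4/6).
From row 2: 1 unlike of 5 pairs (running 5/11).
From row 3: 0 unlike of 1 pairs (running 5/12).
From row 4: 1 unlike of 1 pairs (running 6/13).
From row 5: 2 unlike of 5 pairs (running 8/18).
From row 6: 1 unlike of 1 pairs (running 9/19).
Total adjacent occupied pairs: 19; unlike-type pairs: 9.

9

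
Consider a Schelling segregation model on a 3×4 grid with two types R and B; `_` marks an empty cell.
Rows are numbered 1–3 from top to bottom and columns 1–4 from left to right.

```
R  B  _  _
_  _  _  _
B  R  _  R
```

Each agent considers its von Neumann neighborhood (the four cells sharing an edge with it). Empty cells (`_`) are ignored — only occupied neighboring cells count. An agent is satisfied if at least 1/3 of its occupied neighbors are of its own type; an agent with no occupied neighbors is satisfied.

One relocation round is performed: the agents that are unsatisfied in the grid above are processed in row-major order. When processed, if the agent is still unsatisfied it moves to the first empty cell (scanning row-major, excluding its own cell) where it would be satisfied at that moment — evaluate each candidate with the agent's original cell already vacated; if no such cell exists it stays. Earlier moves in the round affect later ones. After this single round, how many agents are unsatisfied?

Initially unsatisfied (in order): (1,1), (1,2), (3,1), (3,2).
  (1,1) → (1,4).
  (1,2): now satisfied by earlier moves; stays.
  (3,1) → (1,1).
  (3,2): now satisfied by earlier moves; stays.
Resulting grid:
B B _ R
_ _ _ _
_ R _ R
All satisfied now.

0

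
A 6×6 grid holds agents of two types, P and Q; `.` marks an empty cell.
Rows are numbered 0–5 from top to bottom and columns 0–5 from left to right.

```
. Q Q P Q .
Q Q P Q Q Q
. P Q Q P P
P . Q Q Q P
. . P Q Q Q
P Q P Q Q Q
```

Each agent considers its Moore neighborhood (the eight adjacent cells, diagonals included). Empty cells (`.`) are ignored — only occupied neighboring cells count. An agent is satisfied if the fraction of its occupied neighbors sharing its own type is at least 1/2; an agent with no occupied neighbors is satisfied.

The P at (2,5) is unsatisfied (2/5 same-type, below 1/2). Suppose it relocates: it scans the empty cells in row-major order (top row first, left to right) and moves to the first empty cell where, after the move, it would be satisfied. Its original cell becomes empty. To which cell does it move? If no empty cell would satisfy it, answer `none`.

Vacating (2,5). Empty cells in order:
  (0,0): 0/3 same-type → still unsatisfied.
  (0,5): 0/3 same-type → still unsatisfied.
  (2,0): 2/4 same-type → satisfied — stop here.

(2,0)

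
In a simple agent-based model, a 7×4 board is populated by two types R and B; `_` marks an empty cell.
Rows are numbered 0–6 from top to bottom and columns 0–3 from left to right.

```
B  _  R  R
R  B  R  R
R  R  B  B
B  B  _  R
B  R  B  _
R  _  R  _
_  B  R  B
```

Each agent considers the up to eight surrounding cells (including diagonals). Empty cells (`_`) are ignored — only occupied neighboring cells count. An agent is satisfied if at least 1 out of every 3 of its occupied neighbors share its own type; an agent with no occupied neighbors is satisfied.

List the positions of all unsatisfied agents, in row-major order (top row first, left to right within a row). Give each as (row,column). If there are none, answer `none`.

(1,1), (2,3), (3,3), (4,2), (6,1), (6,3)

Row 0: (0,0)B 1/2 ✓ · (0,2)R 3/4 ✓ · (0,3)R 3/3 ✓
Row 1: (1,0)R 2/4 ✓ · (1,1)B 2/7 ✗ · (1,2)R 4/7 ✓ · (1,3)R 3/5 ✓
Row 2: (2,0)R 2/5 ✓ · (2,1)R 3/7 ✓ · (2,2)B 3/7 ✓ · (2,3)B 1/4 ✗
Row 3: (3,0)B 2/5 ✓ · (3,1)B 4/7 ✓ · (3,3)R 0/3 ✗
Row 4: (4,0)B 2/4 ✓ · (4,1)R 2/6 ✓ · (4,2)B 1/4 ✗
Row 5: (5,0)R 1/3 ✓ · (5,2)R 2/5 ✓
Row 6: (6,1)B 0/3 ✗ · (6,2)R 1/3 ✓ · (6,3)B 0/2 ✗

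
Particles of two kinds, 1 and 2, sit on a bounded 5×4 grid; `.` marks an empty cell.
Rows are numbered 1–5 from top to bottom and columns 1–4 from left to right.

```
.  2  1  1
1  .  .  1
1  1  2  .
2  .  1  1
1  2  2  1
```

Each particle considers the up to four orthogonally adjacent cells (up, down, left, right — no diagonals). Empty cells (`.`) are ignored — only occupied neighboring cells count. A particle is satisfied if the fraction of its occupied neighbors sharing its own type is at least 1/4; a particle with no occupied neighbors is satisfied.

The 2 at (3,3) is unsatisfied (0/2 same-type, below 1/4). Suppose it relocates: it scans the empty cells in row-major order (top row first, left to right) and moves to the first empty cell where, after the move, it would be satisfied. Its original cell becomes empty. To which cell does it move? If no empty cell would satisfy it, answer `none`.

(1,1)

Vacating (3,3). Empty cells in order:
  (1,1): 1/2 same-type → satisfied — stop here.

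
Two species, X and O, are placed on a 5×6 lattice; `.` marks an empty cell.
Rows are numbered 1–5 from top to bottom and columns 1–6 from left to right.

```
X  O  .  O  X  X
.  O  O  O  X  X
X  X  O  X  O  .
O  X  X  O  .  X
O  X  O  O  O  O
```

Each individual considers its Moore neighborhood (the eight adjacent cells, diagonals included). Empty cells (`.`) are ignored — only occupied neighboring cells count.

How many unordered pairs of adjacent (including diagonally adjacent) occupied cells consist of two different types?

Scan each occupied cell's neighbors to the right and below (and the two forward diagonals) so each pair is counted once.
Row 1: X(1,1)–O(1,2)≠ X(1,1)–O(2,2)≠ O(1,2)–O(2,2)= O(1,2)–O(2,3)= O(1,4)–X(1,5)≠ O(1,4)–O(2,4)= O(1,4)–X(2,5)≠ O(1,4)–O(2,3)= X(1,5)–X(1,6)= X(1,5)–X(2,5)= X(1,5)–X(2,6)= X(1,5)–O(2,4)≠ X(1,6)–X(2,6)= X(1,6)–X(2,5)=  → 5/14 unlike.
Row 2: O(2,2)–O(2,3)= O(2,2)–X(3,2)≠ O(2,2)–O(3,3)= O(2,2)–X(3,1)≠ O(2,3)–O(2,4)= O(2,3)–O(3,3)= O(2,3)–X(3,4)≠ O(2,3)–X(3,2)≠ O(2,4)–X(2,5)≠ O(2,4)–X(3,4)≠ O(2,4)–O(3,5)= O(2,4)–O(3,3)= X(2,5)–X(2,6)= X(2,5)–O(3,5)≠ X(2,5)–X(3,4)= X(2,6)–O(3,5)≠  → 8/16 unlike.
Row 3: X(3,1)–X(3,2)= X(3,1)–O(4,1)≠ X(3,1)–X(4,2)= X(3,2)–O(3,3)≠ X(3,2)–X(4,2)= X(3,2)–X(4,3)= X(3,2)–O(4,1)≠ O(3,3)–X(3,4)≠ O(3,3)–X(4,3)≠ O(3,3)–O(4,4)= O(3,3)–X(4,2)≠ X(3,4)–O(3,5)≠ X(3,4)–O(4,4)≠ X(3,4)–X(4,3)= O(3,5)–X(4,6)≠ O(3,5)–O(4,4)=  → 9/16 unlike.
Row 4: O(4,1)–X(4,2)≠ O(4,1)–O(5,1)= O(4,1)–X(5,2)≠ X(4,2)–X(4,3)= X(4,2)–X(5,2)= X(4,2)–O(5,3)≠ X(4,2)–O(5,1)≠ X(4,3)–O(4,4)≠ X(4,3)–O(5,3)≠ X(4,3)–O(5,4)≠ X(4,3)–X(5,2)= O(4,4)–O(5,4)= O(4,4)–O(5,5)= O(4,4)–O(5,3)= X(4,6)–O(5,6)≠ X(4,6)–O(5,5)≠  → 9/16 unlike.
Row 5: O(5,1)–X(5,2)≠ X(5,2)–O(5,3)≠ O(5,3)–O(5,4)= O(5,4)–O(5,5)= O(5,5)–O(5,6)=  → 2/5 unlike.
Total adjacent occupied pairs: 67; unlike-type pairs: 33.

33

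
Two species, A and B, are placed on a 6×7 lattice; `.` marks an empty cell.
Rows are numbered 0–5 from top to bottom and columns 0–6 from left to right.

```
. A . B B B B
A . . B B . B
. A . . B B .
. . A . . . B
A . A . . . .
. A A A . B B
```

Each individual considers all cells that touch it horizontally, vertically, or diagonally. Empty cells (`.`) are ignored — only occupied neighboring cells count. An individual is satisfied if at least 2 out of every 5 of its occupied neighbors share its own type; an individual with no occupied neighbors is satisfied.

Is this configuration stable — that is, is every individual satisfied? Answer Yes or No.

Yes

(0,1)A 1/1 ✓
(0,3)B 3/3 ✓
(0,4)B 4/4 ✓
(0,5)B 4/4 ✓
(0,6)B 2/2 ✓
(1,0)A 2/2 ✓
(1,3)B 4/4 ✓
(1,4)B 6/6 ✓
(1,6)B 3/3 ✓
(2,1)A 2/2 ✓
(2,4)B 3/3 ✓
(2,5)B 4/4 ✓
(3,2)A 2/2 ✓
(3,6)B 1/1 ✓
(4,0)A 1/1 ✓
(4,2)A 4/4 ✓
(5,1)A 3/3 ✓
(5,2)A 3/3 ✓
(5,3)A 2/2 ✓
(5,5)B 1/1 ✓
(5,6)B 1/1 ✓
All meet the threshold, so the configuration is stable.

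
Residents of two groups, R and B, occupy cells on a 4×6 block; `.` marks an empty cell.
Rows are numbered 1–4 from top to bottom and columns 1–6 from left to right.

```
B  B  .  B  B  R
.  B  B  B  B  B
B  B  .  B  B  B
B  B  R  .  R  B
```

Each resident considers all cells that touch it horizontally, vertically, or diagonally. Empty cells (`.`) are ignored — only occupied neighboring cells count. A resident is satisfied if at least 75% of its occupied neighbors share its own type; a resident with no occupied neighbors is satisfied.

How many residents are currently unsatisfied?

(1,1)B 2/2 ok
(1,2)B 3/3 ok
(1,4)B 4/4 ok
(1,5)B 4/5 ok
(1,6)R 0/3 unhappy
(2,2)B 5/5 ok
(2,3)B 6/6 ok
(2,4)B 6/6 ok
(2,5)B 7/8 ok
(2,6)B 4/5 ok
(3,1)B 4/4 ok
(3,2)B 5/6 ok
(3,4)B 4/6 unhappy
(3,5)B 6/7 ok
(3,6)B 4/5 ok
(4,1)B 3/3 ok
(4,2)B 3/4 ok
(4,3)R 0/3 unhappy
(4,5)R 0/4 unhappy
(4,6)B 2/3 unhappy
Unsatisfied: (1,6), (3,4), (4,3), (4,5), (4,6) — 5 in total.

5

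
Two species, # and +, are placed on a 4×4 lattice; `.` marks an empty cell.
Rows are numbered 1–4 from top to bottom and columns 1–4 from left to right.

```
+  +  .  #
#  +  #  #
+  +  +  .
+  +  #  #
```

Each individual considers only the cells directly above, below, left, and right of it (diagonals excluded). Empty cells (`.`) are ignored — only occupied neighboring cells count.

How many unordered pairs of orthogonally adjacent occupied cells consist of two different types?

7

Scan each occupied cell's neighbors to the right and below so each pair is counted once.
Row 1: +(1,1)–+(1,2)= +(1,1)–#(2,1)≠ +(1,2)–+(2,2)= #(1,4)–#(2,4)=  → 1/4 unlike.
Row 2: #(2,1)–+(2,2)≠ #(2,1)–+(3,1)≠ +(2,2)–#(2,3)≠ +(2,2)–+(3,2)= #(2,3)–#(2,4)= #(2,3)–+(3,3)≠  → 4/6 unlike.
Row 3: +(3,1)–+(3,2)= +(3,1)–+(4,1)= +(3,2)–+(3,3)= +(3,2)–+(4,2)= +(3,3)–#(4,3)≠  → 1/5 unlike.
Row 4: +(4,1)–+(4,2)= +(4,2)–#(4,3)≠ #(4,3)–#(4,4)=  → 1/3 unlike.
Total adjacent occupied pairs: 18; unlike-type pairs: 7.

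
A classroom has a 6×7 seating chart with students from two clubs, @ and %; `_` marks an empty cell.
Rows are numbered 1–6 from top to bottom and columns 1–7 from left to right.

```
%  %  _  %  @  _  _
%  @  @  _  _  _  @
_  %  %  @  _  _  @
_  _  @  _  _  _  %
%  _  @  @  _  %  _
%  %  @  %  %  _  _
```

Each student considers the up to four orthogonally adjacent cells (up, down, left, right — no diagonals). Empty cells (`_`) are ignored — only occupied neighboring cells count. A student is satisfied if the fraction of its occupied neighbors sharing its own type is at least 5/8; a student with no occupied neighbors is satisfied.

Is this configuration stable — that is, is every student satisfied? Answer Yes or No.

No

(1,1)% 2/2 ✓
(1,2)% 1/2 ✗
(1,4)% 0/1 ✗
(1,5)@ 0/1 ✗
(2,1)% 1/2 ✗
(2,2)@ 1/4 ✗
(2,3)@ 1/2 ✗
(2,7)@ 1/1 ✓
(3,2)% 1/2 ✗
(3,3)% 1/4 ✗
(3,4)@ 0/1 ✗
(3,7)@ 1/2 ✗
(4,3)@ 1/2 ✗
(4,7)% 0/1 ✗
(5,1)% 1/1 ✓
(5,3)@ 3/3 ✓
(5,4)@ 1/2 ✗
(5,6)% 0/0 ✓
(6,1)% 2/2 ✓
(6,2)% 1/2 ✗
(6,3)@ 1/3 ✗
(6,4)% 1/3 ✗
(6,5)% 1/1 ✓
For instance (1,2) has only 1/2 same-type neighbors, below 5/8.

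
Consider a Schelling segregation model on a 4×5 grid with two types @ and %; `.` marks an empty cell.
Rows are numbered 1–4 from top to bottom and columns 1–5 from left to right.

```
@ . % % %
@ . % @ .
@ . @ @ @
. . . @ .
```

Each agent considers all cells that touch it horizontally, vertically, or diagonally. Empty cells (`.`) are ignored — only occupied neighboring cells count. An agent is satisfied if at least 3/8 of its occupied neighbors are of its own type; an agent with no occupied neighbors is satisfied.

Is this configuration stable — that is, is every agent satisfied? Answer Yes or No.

Row 1: (1,1)@ 1/1 ✓ · (1,3)% 2/3 ✓ · (1,4)% 3/4 ✓ · (1,5)% 1/2 ✓
Row 2: (2,1)@ 2/2 ✓ · (2,3)% 2/5 ✓ · (2,4)@ 3/7 ✓
Row 3: (3,1)@ 1/1 ✓ · (3,3)@ 3/4 ✓ · (3,4)@ 4/5 ✓ · (3,5)@ 3/3 ✓
Row 4: (4,4)@ 3/3 ✓
All meet the threshold, so the configuration is stable.

Yes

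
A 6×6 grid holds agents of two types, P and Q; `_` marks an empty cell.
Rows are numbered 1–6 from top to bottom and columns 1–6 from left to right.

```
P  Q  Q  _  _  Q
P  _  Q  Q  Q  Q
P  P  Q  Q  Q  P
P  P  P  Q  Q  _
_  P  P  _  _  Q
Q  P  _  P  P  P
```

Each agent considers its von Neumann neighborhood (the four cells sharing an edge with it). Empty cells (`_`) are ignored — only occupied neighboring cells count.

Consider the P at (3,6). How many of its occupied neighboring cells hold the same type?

Occupied neighbors of (3,6): (2,6)=Q, (3,5)=Q.
Same type (P): 0 of 2.

0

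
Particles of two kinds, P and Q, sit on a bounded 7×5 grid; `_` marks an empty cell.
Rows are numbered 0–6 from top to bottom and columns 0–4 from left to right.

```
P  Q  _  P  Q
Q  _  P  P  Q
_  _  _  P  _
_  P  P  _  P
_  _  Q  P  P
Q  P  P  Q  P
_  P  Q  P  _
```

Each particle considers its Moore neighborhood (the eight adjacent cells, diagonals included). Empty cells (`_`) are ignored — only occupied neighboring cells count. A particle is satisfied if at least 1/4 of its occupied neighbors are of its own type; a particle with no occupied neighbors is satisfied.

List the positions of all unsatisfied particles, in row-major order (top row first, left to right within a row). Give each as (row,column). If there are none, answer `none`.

Row 0: (0,0)P 0/2 ✗ · (0,1)Q 1/3 ✓ · (0,3)P 2/4 ✓ · (0,4)Q 1/3 ✓
Row 1: (1,0)Q 1/2 ✓ · (1,2)P 3/4 ✓ · (1,3)P 3/5 ✓ · (1,4)Q 1/4 ✓
Row 2: (2,3)P 4/5 ✓
Row 3: (3,1)P 1/2 ✓ · (3,2)P 3/4 ✓ · (3,4)P 3/3 ✓
Row 4: (4,2)Q 1/6 ✗ · (4,3)P 5/7 ✓ · (4,4)P 3/4 ✓
Row 5: (5,0)Q 0/2 ✗ · (5,1)P 2/5 ✓ · (5,2)P 4/7 ✓ · (5,3)Q 2/7 ✓ · (5,4)P 3/4 ✓
Row 6: (6,1)P 2/4 ✓ · (6,2)Q 1/5 ✗ · (6,3)P 2/4 ✓

(0,0), (4,2), (5,0), (6,2)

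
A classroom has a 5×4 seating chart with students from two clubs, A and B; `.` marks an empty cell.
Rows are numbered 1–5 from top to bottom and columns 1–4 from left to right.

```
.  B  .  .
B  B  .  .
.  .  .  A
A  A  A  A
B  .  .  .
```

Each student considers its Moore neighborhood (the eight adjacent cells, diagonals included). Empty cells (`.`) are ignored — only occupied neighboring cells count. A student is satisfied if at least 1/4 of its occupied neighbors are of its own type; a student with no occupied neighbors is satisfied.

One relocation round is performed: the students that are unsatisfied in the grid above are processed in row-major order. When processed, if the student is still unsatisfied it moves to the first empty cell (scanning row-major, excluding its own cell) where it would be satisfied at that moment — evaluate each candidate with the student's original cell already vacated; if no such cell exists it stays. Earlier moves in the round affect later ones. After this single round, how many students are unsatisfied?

0

Initially unsatisfied (in order): (5,1).
  (5,1) → (1,1).
Resulting grid:
B B . .
B B . .
. . . A
A A A A
. . . .
All satisfied now.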